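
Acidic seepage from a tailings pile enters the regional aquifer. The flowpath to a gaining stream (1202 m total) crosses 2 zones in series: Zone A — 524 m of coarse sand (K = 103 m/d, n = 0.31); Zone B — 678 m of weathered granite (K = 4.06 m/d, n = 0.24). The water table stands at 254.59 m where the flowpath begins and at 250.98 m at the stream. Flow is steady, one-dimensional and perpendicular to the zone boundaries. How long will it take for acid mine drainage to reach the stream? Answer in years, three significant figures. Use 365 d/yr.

42.5 years

Total head drop ΔH = 254.59 − 250.98 = 3.61 m
Continuity: the same q passes through each zone, so ΔH = q·Σ(L_j/K_j) — the zones act as resistances in series.
Σ(L/K) = 524/103 + 678/4.06 = 5.087 + 167.0 = 172.1 d
q = ΔH / Σ(L/K) = 3.61 / 172.1 = 0.02098 m/d (same in every zone)
Zone A: v = q/n = 0.02098/0.31 = 0.06767 m/d → t_A = 524/0.06767 = 7743 d
Zone B: v = q/n = 0.02098/0.24 = 0.08741 m/d → t_B = 678/0.08741 = 7757 d
Total t = 7743 + 7757 = 15500 d
   = 15500 / 365 = 42.5 yr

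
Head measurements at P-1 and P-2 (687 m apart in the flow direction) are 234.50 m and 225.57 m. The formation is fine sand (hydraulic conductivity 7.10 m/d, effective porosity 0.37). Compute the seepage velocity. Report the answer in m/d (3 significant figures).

Hydraulic gradient i = (234.50 − 225.57) / 687 = 8.93 / 687 = 0.01300
q = Ki = 7.10 × 0.01300 = 0.09229 m/d
v = Ki/n = 7.10·0.01300/0.37 = 0.2494 m/d

0.249 m/d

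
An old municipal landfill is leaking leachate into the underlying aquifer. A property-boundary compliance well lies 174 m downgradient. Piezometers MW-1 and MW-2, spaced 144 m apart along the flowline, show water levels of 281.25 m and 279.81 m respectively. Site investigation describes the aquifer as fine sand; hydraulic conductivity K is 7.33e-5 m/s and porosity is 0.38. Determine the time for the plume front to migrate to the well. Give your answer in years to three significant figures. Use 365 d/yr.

Hydraulic gradient i = (281.25 − 279.81) / 144 = 1.44 / 144 = 0.01000
K = 7.33e-5 m/s × 86400 s/d = 6.333 m/d
Darcy flux q = K·i = 6.333 × 0.01000 = 0.06333 m/d
Seepage velocity v = q / n = 0.06333 / 0.38 = 0.1667 m/d
t = L / v = 174 / 0.1667 = 1044 d
   = 1044 / 365 = 2.86 yr

2.86 years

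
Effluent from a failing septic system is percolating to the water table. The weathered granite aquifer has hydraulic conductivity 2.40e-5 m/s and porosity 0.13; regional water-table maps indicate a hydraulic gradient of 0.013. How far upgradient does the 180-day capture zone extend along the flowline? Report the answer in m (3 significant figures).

K = 2.40e-5 m/s × 86400 s/d = 2.074 m/d
Specific discharge q = 2.074 × 0.013 = 0.02696 m/d
Seepage velocity v = q / n = 0.02696 / 0.13 = 0.2074 m/d
L = v × T = 0.2074 × 180 = 37.32 m

37.3 m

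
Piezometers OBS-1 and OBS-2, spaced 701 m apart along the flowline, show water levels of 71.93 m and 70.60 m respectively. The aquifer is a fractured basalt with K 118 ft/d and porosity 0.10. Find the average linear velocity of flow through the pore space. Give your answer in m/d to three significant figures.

0.682 m/d

Hydraulic gradient i = (71.93 − 70.60) / 701 = 1.33 / 701 = 0.001897
K = 118 ft/d × 0.3048 = 35.97 m/d
Specific discharge q = 35.97 × 0.001897 = 0.06824 m/d
Average linear velocity = 0.06824 / 0.10 = 0.6824 m/d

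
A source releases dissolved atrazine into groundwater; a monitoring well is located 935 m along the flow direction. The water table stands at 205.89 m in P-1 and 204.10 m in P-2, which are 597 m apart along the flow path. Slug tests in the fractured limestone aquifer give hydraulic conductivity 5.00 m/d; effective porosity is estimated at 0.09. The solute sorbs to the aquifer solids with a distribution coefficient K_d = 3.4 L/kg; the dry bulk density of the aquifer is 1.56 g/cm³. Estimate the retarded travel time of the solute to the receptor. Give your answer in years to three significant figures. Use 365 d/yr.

Hydraulic gradient i = (205.89 − 204.10) / 597 = 1.79 / 597 = 0.002998
Darcy flux q = K·i = 5.00 × 0.002998 = 0.01499 m/d
Average linear velocity = 0.01499 / 0.09 = 0.1666 m/d
Retardation R = 1 + ρ_b·K_d/n = 1 + 1.56×3.4/0.09 = 59.93
Contaminant velocity v_c = v/R = 0.1666/59.93 = 0.002779 m/d
t = L/v_c = 935/0.002779 = 336400 d
   = 336400/365 = 922 yr

922 years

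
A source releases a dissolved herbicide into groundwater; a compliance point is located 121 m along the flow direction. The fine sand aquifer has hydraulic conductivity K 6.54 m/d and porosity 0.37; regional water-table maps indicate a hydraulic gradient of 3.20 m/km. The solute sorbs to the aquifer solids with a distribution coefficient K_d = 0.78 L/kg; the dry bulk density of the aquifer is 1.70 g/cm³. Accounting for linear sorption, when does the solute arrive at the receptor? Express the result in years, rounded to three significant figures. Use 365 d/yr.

26.9 years

q = Ki = 6.54 × 0.0032 = 0.02093 m/d
Average linear velocity = 0.02093 / 0.37 = 0.05656 m/d
Retardation R = 1 + ρ_b·K_d/n = 1 + 1.70×0.78/0.37 = 4.584
Contaminant velocity v_c = v/R = 0.05656/4.584 = 0.01234 m/d
t = L/v_c = 121/0.01234 = 9806 d
   = 9806/365 = 26.9 yr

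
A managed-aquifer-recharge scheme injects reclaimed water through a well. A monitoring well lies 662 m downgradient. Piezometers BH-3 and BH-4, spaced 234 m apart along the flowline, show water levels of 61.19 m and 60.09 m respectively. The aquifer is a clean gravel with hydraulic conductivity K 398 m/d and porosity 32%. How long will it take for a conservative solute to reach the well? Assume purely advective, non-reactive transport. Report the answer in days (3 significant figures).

Hydraulic gradient i = (61.19 − 60.09) / 234 = 1.10 / 234 = 0.004701
Darcy flux q = K·i = 398 × 0.004701 = 1.871 m/d
Average linear velocity = 1.871 / 0.32 = 5.847 m/d
t = L / v = 662 / 5.847 = 113.2 d

113 days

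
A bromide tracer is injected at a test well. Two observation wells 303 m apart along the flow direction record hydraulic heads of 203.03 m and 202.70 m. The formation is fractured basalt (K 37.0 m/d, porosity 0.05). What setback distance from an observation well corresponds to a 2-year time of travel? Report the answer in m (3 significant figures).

Hydraulic gradient i = (203.03 − 202.70) / 303 = 0.33 / 303 = 0.001089
q = Ki = 37.0 × 0.001089 = 0.04030 m/d
v_s = q/n_e = 0.04030/0.05 = 0.8059 m/d
T = 2 yr × 365 = 730 d
L = v × T = 0.8059 × 730 = 588.3 m

588 m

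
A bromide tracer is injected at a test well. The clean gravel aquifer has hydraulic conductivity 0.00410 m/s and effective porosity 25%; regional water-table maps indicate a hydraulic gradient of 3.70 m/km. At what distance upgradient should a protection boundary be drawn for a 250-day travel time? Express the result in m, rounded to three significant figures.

K = 0.00410 m/s × 86400 s/d = 354.2 m/d
Specific discharge q = 354.2 × 0.0037 = 1.311 m/d
Average linear velocity = 1.311 / 0.25 = 5.243 m/d
L = v × T = 5.243 × 250 = 1311 m

1310 m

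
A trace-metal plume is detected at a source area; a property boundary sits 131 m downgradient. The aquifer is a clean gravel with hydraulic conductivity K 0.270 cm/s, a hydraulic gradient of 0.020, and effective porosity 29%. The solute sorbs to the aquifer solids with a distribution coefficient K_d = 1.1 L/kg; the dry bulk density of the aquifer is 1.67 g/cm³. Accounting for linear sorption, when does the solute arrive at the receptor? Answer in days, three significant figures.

59.7 days

K = 0.270 cm/s × 864 = 233.3 m/d
q = Ki = 233.3 × 0.020 = 4.666 m/d
v = Ki/n = 233.3·0.020/0.29 = 16.09 m/d
Retardation R = 1 + ρ_b·K_d/n = 1 + 1.67×1.1/0.29 = 7.334
Contaminant velocity v_c = v/R = 16.09/7.334 = 2.194 m/d
t = L/v_c = 131/2.194 = 59.72 d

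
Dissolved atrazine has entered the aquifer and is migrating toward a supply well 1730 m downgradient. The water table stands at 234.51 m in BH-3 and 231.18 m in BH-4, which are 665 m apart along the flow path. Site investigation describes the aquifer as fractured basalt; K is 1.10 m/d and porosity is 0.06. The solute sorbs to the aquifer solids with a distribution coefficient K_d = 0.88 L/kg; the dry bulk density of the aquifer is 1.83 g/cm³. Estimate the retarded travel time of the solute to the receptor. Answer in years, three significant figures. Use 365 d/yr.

Hydraulic gradient i = (234.51 − 231.18) / 665 = 3.33 / 665 = 0.005008
Darcy flux q = K·i = 1.10 × 0.005008 = 0.005508 m/d
Average linear velocity = 0.005508 / 0.06 = 0.09180 m/d
Retardation R = 1 + ρ_b·K_d/n = 1 + 1.83×0.88/0.06 = 27.84
Contaminant velocity v_c = v/R = 0.09180/27.84 = 0.003298 m/d
t = L/v_c = 1730/0.003298 = 524600 d
   = 524600/365 = 1440 yr

1440 years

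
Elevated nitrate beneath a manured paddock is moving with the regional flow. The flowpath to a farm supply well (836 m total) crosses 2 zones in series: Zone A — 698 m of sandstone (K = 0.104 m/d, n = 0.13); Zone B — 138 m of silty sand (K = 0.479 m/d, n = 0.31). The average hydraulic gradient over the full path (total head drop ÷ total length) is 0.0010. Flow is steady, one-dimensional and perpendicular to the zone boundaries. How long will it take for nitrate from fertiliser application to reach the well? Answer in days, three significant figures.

1.12e6 days

Steady 1-D flow in series ⇒ the Darcy flux q is identical in every zone and the zone head losses add (resistances L/K in series).
Σ(L/K) = 698/0.104 + 138/0.479 = 6712 + 288.1 = 7000 d
K_eq = L_total / Σ(L/K) = 836 / 7000 = 0.1194 m/d
q = K_eq · i = 0.1194 × 0.0010 = 1.194e-4 m/d (same in every zone)
Zone A: v = q/n = 1.194e-4/0.13 = 9.187e-4 m/d → t_A = 698/9.187e-4 = 759700 d
Zone B: v = q/n = 1.194e-4/0.31 = 3.853e-4 m/d → t_B = 138/3.853e-4 = 358200 d
Total t = 759700 + 358200 = 1.118e6 d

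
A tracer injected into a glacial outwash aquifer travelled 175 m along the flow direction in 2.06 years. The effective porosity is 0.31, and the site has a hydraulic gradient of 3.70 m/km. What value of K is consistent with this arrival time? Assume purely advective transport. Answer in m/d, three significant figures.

19.5 m/d

t = 2.06 years = 751.9 d
v = L / t = 175 / 751.9 = 0.2327 m/d
K = v · n / i = 0.2327 × 0.31 / 0.0037 = 19.5 m/d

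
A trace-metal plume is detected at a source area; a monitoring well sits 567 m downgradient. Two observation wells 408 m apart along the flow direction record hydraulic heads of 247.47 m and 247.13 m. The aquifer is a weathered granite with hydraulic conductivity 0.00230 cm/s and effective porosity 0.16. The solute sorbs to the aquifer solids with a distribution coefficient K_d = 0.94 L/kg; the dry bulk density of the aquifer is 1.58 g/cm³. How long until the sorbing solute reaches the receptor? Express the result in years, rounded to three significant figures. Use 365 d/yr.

Hydraulic gradient i = (247.47 − 247.13) / 408 = 0.34 / 408 = 8.333e-4
K = 0.00230 cm/s × 864 = 1.987 m/d
Darcy flux q = K·i = 1.987 × 8.333e-4 = 0.001656 m/d
Seepage velocity v = q / n = 0.001656 / 0.16 = 0.01035 m/d
Retardation R = 1 + ρ_b·K_d/n = 1 + 1.58×0.94/0.16 = 10.28
Contaminant velocity v_c = v/R = 0.01035/10.28 = 0.001007 m/d
t = L/v_c = 567/0.001007 = 563300 d
   = 563300/365 = 1540 yr

1540 years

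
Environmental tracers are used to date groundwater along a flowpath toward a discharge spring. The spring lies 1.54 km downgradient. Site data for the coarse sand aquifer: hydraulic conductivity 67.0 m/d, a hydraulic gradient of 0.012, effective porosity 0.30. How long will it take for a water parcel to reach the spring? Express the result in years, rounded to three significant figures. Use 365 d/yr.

Darcy flux q = K·i = 67.0 × 0.012 = 0.8040 m/d
v_s = q/n_e = 0.8040/0.30 = 2.680 m/d
L = 1.54 km = 1540 m
t = L / v = 1540 / 2.680 = 574.6 d
   = 574.6 / 365 = 1.57 yr

1.57 years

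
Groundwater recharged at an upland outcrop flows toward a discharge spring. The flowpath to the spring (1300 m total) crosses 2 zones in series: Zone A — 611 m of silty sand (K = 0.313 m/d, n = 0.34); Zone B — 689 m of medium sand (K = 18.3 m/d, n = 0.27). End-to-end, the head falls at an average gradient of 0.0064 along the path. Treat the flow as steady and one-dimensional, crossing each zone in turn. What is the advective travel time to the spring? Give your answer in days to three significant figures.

94200 days

Steady 1-D flow in series ⇒ the Darcy flux q is identical in every zone and the zone head losses add (resistances L/K in series).
Σ(L/K) = 611/0.313 + 689/18.3 = 1952 + 37.65 = 1990 d
K_eq = L_total / Σ(L/K) = 1300 / 1990 = 0.6534 m/d
q = K_eq · i = 0.6534 × 0.0064 = 0.004181 m/d (same in every zone)
Zone A: v = q/n = 0.004181/0.34 = 0.01230 m/d → t_A = 611/0.01230 = 49680 d
Zone B: v = q/n = 0.004181/0.27 = 0.01549 m/d → t_B = 689/0.01549 = 44490 d
Total t = 49680 + 44490 = 94170 d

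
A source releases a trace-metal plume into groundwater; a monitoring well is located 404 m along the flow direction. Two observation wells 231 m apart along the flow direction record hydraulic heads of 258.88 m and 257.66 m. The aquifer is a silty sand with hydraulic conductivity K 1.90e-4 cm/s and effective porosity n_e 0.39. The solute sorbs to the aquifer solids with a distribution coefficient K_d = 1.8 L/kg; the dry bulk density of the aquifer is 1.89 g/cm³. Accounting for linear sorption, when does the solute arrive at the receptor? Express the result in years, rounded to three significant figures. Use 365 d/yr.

4840 years

Hydraulic gradient i = (258.88 − 257.66) / 231 = 1.22 / 231 = 0.005281
K = 1.90e-4 cm/s × 864 = 0.1642 m/d
q = Ki = 0.1642 × 0.005281 = 8.670e-4 m/d
v_s = q/n_e = 8.670e-4/0.39 = 0.002223 m/d
Retardation R = 1 + ρ_b·K_d/n = 1 + 1.89×1.8/0.39 = 9.723
Contaminant velocity v_c = v/R = 0.002223/9.723 = 2.286e-4 m/d
t = L/v_c = 404/2.286e-4 = 1.767e6 d
   = 1.767e6/365 = 4840 yr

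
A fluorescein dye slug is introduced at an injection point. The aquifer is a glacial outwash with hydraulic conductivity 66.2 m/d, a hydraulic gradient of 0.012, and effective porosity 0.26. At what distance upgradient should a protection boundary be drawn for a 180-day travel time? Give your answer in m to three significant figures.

550 m

q = Ki = 66.2 × 0.012 = 0.7944 m/d
v = Ki/n = 66.2·0.012/0.26 = 3.055 m/d
L = v × T = 3.055 × 180 = 550.0 m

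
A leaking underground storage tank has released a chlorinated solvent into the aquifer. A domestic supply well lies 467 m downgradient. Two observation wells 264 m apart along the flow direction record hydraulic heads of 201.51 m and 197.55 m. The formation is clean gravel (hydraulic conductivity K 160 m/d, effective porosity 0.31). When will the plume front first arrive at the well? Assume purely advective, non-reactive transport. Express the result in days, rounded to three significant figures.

60.3 days

Hydraulic gradient i = (201.51 − 197.55) / 264 = 3.96 / 264 = 0.01500
Specific discharge q = 160 × 0.01500 = 2.400 m/d
v_s = q/n_e = 2.400/0.31 = 7.742 m/d
t = L / v = 467 / 7.742 = 60.32 d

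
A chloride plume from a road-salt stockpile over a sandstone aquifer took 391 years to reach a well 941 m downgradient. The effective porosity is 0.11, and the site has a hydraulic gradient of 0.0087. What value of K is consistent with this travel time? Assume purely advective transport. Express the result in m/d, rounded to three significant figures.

0.0834 m/d

t = 391 years = 142700 d
v = L / t = 941 / 142700 = 0.006594 m/d
K = v · n / i = 0.006594 × 0.11 / 0.0087 = 0.0834 m/d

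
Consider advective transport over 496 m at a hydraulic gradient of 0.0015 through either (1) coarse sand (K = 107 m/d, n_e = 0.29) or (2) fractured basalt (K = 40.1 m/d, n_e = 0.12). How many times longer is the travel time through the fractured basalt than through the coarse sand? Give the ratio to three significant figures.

Unit 1 (coarse sand): v = 107×0.0015/0.29 = 0.5534 m/d, t = 496/0.5534 = 896.2 d
Unit 2 (fractured basalt): v = 40.1×0.0015/0.12 = 0.5013 m/d, t = 496/0.5013 = 989.5 d
t(fractured basalt) / t(coarse sand) = 989.5/896.2 = 1.10

1.10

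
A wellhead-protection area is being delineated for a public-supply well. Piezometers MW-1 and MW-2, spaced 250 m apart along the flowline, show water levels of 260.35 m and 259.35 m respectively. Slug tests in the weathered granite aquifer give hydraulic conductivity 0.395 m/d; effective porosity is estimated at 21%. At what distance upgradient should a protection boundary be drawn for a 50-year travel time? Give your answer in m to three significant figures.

Hydraulic gradient i = (260.35 − 259.35) / 250 = 1.00 / 250 = 0.004000
q = Ki = 0.395 × 0.004000 = 0.001580 m/d
v = Ki/n = 0.395·0.004000/0.21 = 0.007524 m/d
T = 50 yr × 365 = 18250 d
L = v × T = 0.007524 × 18250 = 137.3 m

137 m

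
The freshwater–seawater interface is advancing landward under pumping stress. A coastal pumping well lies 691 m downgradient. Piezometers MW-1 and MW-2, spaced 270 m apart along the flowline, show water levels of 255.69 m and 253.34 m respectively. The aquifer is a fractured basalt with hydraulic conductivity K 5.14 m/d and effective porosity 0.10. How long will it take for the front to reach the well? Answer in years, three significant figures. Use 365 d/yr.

4.23 years

Hydraulic gradient i = (255.69 − 253.34) / 270 = 2.35 / 270 = 0.008704
Specific discharge q = 5.14 × 0.008704 = 0.04474 m/d
v = Ki/n = 5.14·0.008704/0.10 = 0.4474 m/d
t = L / v = 691 / 0.4474 = 1545 d
   = 1545 / 365 = 4.23 yr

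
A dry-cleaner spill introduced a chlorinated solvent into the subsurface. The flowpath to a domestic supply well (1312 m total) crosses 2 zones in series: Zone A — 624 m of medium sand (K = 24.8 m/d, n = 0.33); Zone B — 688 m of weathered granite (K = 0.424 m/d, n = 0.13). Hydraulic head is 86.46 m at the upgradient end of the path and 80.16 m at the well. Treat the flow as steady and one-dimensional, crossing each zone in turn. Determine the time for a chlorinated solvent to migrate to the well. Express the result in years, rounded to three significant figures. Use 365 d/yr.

212 years

Total head drop ΔH = 86.46 − 80.16 = 6.30 m
Steady 1-D flow in series ⇒ the Darcy flux q is identical in every zone and the zone head losses add (resistances L/K in series).
Σ(L/K) = 624/24.8 + 688/0.424 = 25.16 + 1623 = 1648 d
q = ΔH / Σ(L/K) = 6.30 / 1648 = 0.003823 m/d (same in every zone)
Zone A: v = q/n = 0.003823/0.33 = 0.01159 m/d → t_A = 624/0.01159 = 53860 d
Zone B: v = q/n = 0.003823/0.13 = 0.02941 m/d → t_B = 688/0.02941 = 23390 d
Total t = 53860 + 23390 = 77250 d
   = 77250 / 365 = 212 yr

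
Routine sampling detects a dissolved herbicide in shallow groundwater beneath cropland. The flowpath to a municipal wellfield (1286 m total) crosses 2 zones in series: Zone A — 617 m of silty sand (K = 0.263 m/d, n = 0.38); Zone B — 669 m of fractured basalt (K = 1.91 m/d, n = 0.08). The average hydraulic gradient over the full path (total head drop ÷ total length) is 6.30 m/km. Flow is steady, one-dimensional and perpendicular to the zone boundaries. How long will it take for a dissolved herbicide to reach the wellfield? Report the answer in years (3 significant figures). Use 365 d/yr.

For zones in series the flux q is common to all zones; the equivalent conductivity is the harmonic (thickness-weighted) mean, K_eq = L_total / Σ(L_j/K_j).
Σ(L/K) = 617/0.263 + 669/1.91 = 2346 + 350.3 = 2696 d
K_eq = L_total / Σ(L/K) = 1286 / 2696 = 0.4770 m/d
q = K_eq · i = 0.4770 × 0.0063 = 0.003005 m/d (same in every zone)
Zone A: v = q/n = 0.003005/0.38 = 0.007907 m/d → t_A = 617/0.007907 = 78030 d
Zone B: v = q/n = 0.003005/0.08 = 0.03756 m/d → t_B = 669/0.03756 = 17810 d
Total t = 78030 + 17810 = 95840 d
   = 95840 / 365 = 263 yr

263 years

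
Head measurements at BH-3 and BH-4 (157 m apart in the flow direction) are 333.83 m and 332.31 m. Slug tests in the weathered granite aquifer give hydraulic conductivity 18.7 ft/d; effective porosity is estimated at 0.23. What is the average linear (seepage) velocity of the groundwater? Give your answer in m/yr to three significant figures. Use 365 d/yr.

87.6 m/yr

Hydraulic gradient i = (333.83 − 332.31) / 157 = 1.52 / 157 = 0.009682
K = 18.7 ft/d × 0.3048 = 5.700 m/d
Specific discharge q = 5.700 × 0.009682 = 0.05518 m/d
Average linear velocity = 0.05518 / 0.23 = 0.2399 m/d
   = 0.2399 × 365 = 87.6 m/yr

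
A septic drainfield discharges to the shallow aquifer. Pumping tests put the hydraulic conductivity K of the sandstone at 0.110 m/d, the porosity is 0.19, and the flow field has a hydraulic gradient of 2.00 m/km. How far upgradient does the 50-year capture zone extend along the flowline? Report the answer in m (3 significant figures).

21.1 m

q = Ki = 0.110 × 0.0020 = 2.200e-4 m/d
Seepage velocity v = q / n = 2.200e-4 / 0.19 = 0.001158 m/d
T = 50 yr × 365 = 18250 d
L = v × T = 0.001158 × 18250 = 21.13 m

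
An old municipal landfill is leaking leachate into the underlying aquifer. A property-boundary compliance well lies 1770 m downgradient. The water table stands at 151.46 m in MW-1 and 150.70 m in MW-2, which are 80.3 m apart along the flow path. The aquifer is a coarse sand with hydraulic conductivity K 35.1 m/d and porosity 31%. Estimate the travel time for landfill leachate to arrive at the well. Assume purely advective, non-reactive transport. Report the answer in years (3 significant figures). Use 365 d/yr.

Hydraulic gradient i = (151.46 − 150.70) / 80.3 = 0.76 / 80.3 = 0.009465
Darcy flux q = K·i = 35.1 × 0.009465 = 0.3322 m/d
Seepage velocity v = q / n = 0.3322 / 0.31 = 1.072 m/d
t = L / v = 1770 / 1.072 = 1652 d
   = 1652 / 365 = 4.53 yr

4.53 years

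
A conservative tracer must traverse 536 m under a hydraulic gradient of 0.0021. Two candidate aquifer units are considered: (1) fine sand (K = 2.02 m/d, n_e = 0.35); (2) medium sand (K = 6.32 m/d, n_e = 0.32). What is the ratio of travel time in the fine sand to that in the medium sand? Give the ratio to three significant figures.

Unit 1 (fine sand): v = 2.02×0.0021/0.35 = 0.01212 m/d, t = 536/0.01212 = 44220 d
Unit 2 (medium sand): v = 6.32×0.0021/0.32 = 0.04148 m/d, t = 536/0.04148 = 12920 d
t(fine sand) / t(medium sand) = 44220/12920 = 3.42

3.42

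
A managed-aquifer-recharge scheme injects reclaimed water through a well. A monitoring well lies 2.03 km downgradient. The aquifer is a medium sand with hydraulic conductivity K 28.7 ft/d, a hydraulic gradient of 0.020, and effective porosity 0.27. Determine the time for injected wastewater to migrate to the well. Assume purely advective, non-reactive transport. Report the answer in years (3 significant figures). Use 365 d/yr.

8.58 years

K = 28.7 ft/d × 0.3048 = 8.748 m/d
Specific discharge q = 8.748 × 0.020 = 0.1750 m/d
v_s = q/n_e = 0.1750/0.27 = 0.6480 m/d
L = 2.03 km = 2030 m
t = L / v = 2030 / 0.6480 = 3133 d
   = 3133 / 365 = 8.58 yr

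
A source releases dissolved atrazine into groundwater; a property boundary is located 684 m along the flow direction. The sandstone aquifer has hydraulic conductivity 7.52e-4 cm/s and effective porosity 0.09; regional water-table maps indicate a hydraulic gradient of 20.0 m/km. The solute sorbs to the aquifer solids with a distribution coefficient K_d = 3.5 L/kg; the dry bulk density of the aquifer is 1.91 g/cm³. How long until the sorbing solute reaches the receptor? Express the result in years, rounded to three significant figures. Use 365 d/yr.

977 years

K = 7.52e-4 cm/s × 864 = 0.6497 m/d
q = Ki = 0.6497 × 0.020 = 0.01299 m/d
v = Ki/n = 0.6497·0.020/0.09 = 0.1444 m/d
Retardation R = 1 + ρ_b·K_d/n = 1 + 1.91×3.5/0.09 = 75.28
Contaminant velocity v_c = v/R = 0.1444/75.28 = 0.001918 m/d
t = L/v_c = 684/0.001918 = 356600 d
   = 356600/365 = 977 yr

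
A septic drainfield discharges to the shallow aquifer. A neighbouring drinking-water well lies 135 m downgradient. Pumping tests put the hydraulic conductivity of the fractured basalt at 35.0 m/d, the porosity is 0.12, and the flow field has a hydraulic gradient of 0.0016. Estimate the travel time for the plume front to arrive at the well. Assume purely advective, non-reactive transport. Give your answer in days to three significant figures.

Specific discharge q = 35.0 × 0.0016 = 0.05600 m/d
Average linear velocity = 0.05600 / 0.12 = 0.4667 m/d
t = L / v = 135 / 0.4667 = 289.3 d

289 days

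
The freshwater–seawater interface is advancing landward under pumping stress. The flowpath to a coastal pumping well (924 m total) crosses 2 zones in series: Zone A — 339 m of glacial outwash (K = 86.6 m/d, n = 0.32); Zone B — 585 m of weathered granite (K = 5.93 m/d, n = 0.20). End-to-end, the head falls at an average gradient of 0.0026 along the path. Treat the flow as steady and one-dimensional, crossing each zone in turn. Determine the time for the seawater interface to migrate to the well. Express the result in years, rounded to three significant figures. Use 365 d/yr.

Steady 1-D flow in series ⇒ the Darcy flux q is identical in every zone and the zone head losses add (resistances L/K in series).
Σ(L/K) = 339/86.6 + 585/5.93 = 3.915 + 98.65 = 102.6 d
K_eq = L_total / Σ(L/K) = 924 / 102.6 = 9.009 m/d
q = K_eq · i = 9.009 × 0.0026 = 0.02342 m/d (same in every zone)
Zone A: v = q/n = 0.02342/0.32 = 0.07320 m/d → t_A = 339/0.07320 = 4631 d
Zone B: v = q/n = 0.02342/0.20 = 0.1171 m/d → t_B = 585/0.1171 = 4995 d
Total t = 4631 + 4995 = 9626 d
   = 9626 / 365 = 26.4 yr

26.4 years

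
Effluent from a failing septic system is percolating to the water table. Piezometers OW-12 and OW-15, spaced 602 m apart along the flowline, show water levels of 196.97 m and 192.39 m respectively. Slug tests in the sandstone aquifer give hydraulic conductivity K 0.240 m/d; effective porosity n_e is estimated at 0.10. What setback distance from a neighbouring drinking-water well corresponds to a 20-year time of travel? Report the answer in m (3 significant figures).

133 m

Hydraulic gradient i = (196.97 − 192.39) / 602 = 4.58 / 602 = 0.007608
Specific discharge q = 0.240 × 0.007608 = 0.001826 m/d
Seepage velocity v = q / n = 0.001826 / 0.10 = 0.01826 m/d
T = 20 yr × 365 = 7300 d
L = v × T = 0.01826 × 7300 = 133.3 m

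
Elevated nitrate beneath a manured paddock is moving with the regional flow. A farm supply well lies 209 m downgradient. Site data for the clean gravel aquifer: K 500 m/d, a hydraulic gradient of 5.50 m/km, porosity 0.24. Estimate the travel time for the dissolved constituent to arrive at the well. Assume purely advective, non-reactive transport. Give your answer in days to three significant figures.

Specific discharge q = 500 × 0.0055 = 2.750 m/d
v_s = q/n_e = 2.750/0.24 = 11.46 m/d
t = L / v = 209 / 11.46 = 18.24 d

18.2 days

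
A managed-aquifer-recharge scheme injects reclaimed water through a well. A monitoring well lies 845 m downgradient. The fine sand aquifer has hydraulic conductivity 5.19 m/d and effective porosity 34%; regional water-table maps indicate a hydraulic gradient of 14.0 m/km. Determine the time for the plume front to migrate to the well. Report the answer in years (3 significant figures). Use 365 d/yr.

10.8 years

Specific discharge q = 5.19 × 0.014 = 0.07266 m/d
Average linear velocity = 0.07266 / 0.34 = 0.2137 m/d
t = L / v = 845 / 0.2137 = 3954 d
   = 3954 / 365 = 10.8 yr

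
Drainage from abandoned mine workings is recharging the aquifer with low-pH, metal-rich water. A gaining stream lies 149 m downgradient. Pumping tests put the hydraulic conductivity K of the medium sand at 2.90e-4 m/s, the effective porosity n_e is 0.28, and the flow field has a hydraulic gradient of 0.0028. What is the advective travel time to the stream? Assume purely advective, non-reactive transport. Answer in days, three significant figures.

K = 2.90e-4 m/s × 86400 s/d = 25.06 m/d
Specific discharge q = 25.06 × 0.0028 = 0.07016 m/d
v_s = q/n_e = 0.07016/0.28 = 0.2506 m/d
t = L / v = 149 / 0.2506 = 594.7 d

595 days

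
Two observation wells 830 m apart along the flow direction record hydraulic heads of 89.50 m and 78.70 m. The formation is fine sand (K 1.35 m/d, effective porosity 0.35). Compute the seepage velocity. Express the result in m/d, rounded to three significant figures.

Hydraulic gradient i = (89.50 − 78.70) / 830 = 10.80 / 830 = 0.01301
Darcy flux q = K·i = 1.35 × 0.01301 = 0.01757 m/d
Seepage velocity v = q / n = 0.01757 / 0.35 = 0.05019 m/d

0.0502 m/d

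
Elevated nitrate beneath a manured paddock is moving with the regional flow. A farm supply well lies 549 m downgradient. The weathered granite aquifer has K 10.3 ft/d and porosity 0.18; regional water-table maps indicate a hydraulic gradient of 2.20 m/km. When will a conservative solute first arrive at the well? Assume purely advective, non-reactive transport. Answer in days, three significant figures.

14300 days

K = 10.3 ft/d × 0.3048 = 3.139 m/d
Darcy flux q = K·i = 3.139 × 0.0022 = 0.006907 m/d
Average linear velocity = 0.006907 / 0.18 = 0.03837 m/d
t = L / v = 549 / 0.03837 = 14310 d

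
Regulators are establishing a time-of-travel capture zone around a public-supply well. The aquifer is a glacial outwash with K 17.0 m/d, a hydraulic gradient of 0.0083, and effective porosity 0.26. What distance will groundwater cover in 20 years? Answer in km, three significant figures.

Specific discharge q = 17.0 × 0.0083 = 0.1411 m/d
v = Ki/n = 17.0·0.0083/0.26 = 0.5427 m/d
T = 20 yr × 365 = 7300 d
L = v × T = 0.5427 × 7300 = 3962 m
   = 3.96 km

3.96 km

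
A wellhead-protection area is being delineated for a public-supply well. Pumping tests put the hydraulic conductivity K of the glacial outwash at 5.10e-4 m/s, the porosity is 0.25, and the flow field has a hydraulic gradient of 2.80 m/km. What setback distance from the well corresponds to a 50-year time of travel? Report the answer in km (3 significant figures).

K = 5.10e-4 m/s × 86400 s/d = 44.06 m/d
Specific discharge q = 44.06 × 0.0028 = 0.1234 m/d
Seepage velocity v = q / n = 0.1234 / 0.25 = 0.4935 m/d
T = 50 yr × 365 = 18250 d
L = v × T = 0.4935 × 18250 = 9007 m
   = 9.01 km

9.01 km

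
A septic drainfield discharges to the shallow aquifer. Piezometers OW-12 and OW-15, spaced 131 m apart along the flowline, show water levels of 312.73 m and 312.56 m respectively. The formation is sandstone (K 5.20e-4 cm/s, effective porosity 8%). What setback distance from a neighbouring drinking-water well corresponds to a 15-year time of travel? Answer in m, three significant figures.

39.9 m

Hydraulic gradient i = (312.73 − 312.56) / 131 = 0.17 / 131 = 0.001298
K = 5.20e-4 cm/s × 864 = 0.4493 m/d
q = Ki = 0.4493 × 0.001298 = 5.830e-4 m/d
Seepage velocity v = q / n = 5.830e-4 / 0.08 = 0.007288 m/d
T = 15 yr × 365 = 5475 d
L = v × T = 0.007288 × 5475 = 39.90 m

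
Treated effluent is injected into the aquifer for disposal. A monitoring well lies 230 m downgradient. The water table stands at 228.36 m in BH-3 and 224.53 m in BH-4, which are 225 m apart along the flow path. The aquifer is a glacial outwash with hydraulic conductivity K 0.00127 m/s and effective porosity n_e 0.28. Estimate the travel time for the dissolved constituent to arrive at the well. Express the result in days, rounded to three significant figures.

Hydraulic gradient i = (228.36 − 224.53) / 225 = 3.83 / 225 = 0.01702
K = 0.00127 m/s × 86400 s/d = 109.7 m/d
Specific discharge q = 109.7 × 0.01702 = 1.868 m/d
Average linear velocity = 1.868 / 0.28 = 6.671 m/d
t = L / v = 230 / 6.671 = 34.48 d

34.5 days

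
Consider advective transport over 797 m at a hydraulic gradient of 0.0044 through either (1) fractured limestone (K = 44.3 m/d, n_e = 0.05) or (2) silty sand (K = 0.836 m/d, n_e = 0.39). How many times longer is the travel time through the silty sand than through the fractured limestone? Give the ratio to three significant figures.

Unit 1 (fractured limestone): v = 44.3×0.0044/0.05 = 3.898 m/d, t = 797/3.898 = 204.4 d
Unit 2 (silty sand): v = 0.836×0.0044/0.39 = 0.009432 m/d, t = 797/0.009432 = 84500 d
t(silty sand) / t(fractured limestone) = 84500/204.4 = 413

413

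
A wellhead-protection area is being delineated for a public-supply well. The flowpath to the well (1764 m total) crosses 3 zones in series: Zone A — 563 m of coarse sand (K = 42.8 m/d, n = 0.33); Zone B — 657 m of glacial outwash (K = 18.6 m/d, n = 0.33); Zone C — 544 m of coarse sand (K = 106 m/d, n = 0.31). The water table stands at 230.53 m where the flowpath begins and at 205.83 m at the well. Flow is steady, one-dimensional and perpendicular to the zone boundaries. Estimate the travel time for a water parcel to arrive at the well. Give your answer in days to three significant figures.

1240 days

Total head drop ΔH = 230.53 − 205.83 = 24.70 m
Steady 1-D flow in series ⇒ the Darcy flux q is identical in every zone and the zone head losses add (resistances L/K in series).
Σ(L/K) = 563/42.8 + 657/18.6 + 544/106 = 13.15 + 35.32 + 5.132 = 53.61 d
q = ΔH / Σ(L/K) = 24.70 / 53.61 = 0.4607 m/d (same in every zone)
Zone A: v = q/n = 0.4607/0.33 = 1.396 m/d → t_A = 563/1.396 = 403.2 d
Zone B: v = q/n = 0.4607/0.33 = 1.396 m/d → t_B = 657/1.396 = 470.6 d
Zone C: v = q/n = 0.4607/0.31 = 1.486 m/d → t_C = 544/1.486 = 366.0 d
Total t = 403.2 + 470.6 + 366.0 = 1240 d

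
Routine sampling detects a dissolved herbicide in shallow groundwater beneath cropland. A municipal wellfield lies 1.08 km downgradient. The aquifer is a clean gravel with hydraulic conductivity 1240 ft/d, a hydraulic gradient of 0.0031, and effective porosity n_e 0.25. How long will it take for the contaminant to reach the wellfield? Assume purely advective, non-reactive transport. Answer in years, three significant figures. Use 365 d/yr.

K = 1240 ft/d × 0.3048 = 378.0 m/d
q = Ki = 378.0 × 0.0031 = 1.172 m/d
Average linear velocity = 1.172 / 0.25 = 4.687 m/d
L = 1.08 km = 1080 m
t = L / v = 1080 / 4.687 = 230.4 d
   = 230.4 / 365 = 0.631 yr

0.631 years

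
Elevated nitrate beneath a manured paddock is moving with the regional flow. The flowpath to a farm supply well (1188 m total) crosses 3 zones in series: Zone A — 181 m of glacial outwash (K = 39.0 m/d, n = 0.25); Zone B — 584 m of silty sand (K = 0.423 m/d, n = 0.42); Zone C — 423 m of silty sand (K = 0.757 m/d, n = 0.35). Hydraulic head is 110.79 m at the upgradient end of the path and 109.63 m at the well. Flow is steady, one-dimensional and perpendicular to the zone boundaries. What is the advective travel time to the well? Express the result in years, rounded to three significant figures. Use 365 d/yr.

Total head drop ΔH = 110.79 − 109.63 = 1.16 m
Continuity: the same q passes through each zone, so ΔH = q·Σ(L_j/K_j) — the zones act as resistances in series.
Σ(L/K) = 181/39.0 + 584/0.423 + 423/0.757 = 4.641 + 1381 + 558.8 = 1944 d
q = ΔH / Σ(L/K) = 1.16 / 1944 = 5.967e-4 m/d (same in every zone)
Zone A: v = q/n = 5.967e-4/0.25 = 0.002387 m/d → t_A = 181/0.002387 = 75830 d
Zone B: v = q/n = 5.967e-4/0.42 = 0.001421 m/d → t_B = 584/0.001421 = 411100 d
Zone C: v = q/n = 5.967e-4/0.35 = 0.001705 m/d → t_C = 423/0.001705 = 248100 d
Total t = 75830 + 411100 + 248100 = 735000 d
   = 735000 / 365 = 2010 yr

2010 years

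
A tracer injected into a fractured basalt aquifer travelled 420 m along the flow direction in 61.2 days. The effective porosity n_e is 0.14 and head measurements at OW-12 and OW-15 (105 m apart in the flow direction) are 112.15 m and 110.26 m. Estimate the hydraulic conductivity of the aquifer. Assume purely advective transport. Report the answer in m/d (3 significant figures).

Hydraulic gradient i = (112.15 − 110.26) / 105 = 1.89 / 105 = 0.01800
v = L / t = 420 / 61.2 = 6.863 m/d
K = v · n / i = 6.863 × 0.14 / 0.01800 = 53.4 m/d

53.4 m/d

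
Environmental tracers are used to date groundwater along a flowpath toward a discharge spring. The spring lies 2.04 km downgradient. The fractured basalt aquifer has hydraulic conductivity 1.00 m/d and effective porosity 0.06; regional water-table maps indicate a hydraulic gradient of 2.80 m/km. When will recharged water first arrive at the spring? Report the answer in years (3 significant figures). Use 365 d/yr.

Darcy flux q = K·i = 1.00 × 0.0028 = 0.002800 m/d
Seepage velocity v = q / n = 0.002800 / 0.06 = 0.04667 m/d
L = 2.04 km = 2040 m
t = L / v = 2040 / 0.04667 = 43710 d
   = 43710 / 365 = 120 yr

120 years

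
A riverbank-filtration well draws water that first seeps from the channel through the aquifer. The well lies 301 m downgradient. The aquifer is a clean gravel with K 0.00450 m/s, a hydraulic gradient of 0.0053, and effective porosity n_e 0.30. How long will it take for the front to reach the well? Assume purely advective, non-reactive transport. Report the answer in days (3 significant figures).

43.8 days

K = 0.00450 m/s × 86400 s/d = 388.8 m/d
Darcy flux q = K·i = 388.8 × 0.0053 = 2.061 m/d
v_s = q/n_e = 2.061/0.30 = 6.869 m/d
t = L / v = 301 / 6.869 = 43.82 d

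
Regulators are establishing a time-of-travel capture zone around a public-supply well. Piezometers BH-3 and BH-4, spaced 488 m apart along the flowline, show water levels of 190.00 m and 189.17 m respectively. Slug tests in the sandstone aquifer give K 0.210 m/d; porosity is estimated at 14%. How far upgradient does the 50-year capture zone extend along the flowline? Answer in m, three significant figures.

46.6 m

Hydraulic gradient i = (190.00 − 189.17) / 488 = 0.83 / 488 = 0.001701
Specific discharge q = 0.210 × 0.001701 = 3.572e-4 m/d
Average linear velocity = 3.572e-4 / 0.14 = 0.002551 m/d
T = 50 yr × 365 = 18250 d
L = v × T = 0.002551 × 18250 = 46.56 m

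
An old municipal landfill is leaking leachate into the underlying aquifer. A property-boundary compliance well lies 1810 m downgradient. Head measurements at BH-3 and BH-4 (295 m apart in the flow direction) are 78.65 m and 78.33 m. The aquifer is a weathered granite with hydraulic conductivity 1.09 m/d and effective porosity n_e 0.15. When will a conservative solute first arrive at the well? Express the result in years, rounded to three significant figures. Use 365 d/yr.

629 years

Hydraulic gradient i = (78.65 − 78.33) / 295 = 0.32 / 295 = 0.001085
q = Ki = 1.09 × 0.001085 = 0.001182 m/d
v = Ki/n = 1.09·0.001085/0.15 = 0.007882 m/d
t = L / v = 1810 / 0.007882 = 229600 d
   = 229600 / 365 = 629 yr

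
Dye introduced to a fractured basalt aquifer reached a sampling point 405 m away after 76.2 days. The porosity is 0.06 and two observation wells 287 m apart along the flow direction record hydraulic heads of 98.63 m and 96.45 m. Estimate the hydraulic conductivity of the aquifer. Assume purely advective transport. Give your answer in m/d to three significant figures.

Hydraulic gradient i = (98.63 − 96.45) / 287 = 2.18 / 287 = 0.007596
v = L / t = 405 / 76.2 = 5.315 m/d
K = v · n / i = 5.315 × 0.06 / 0.007596 = 42.0 m/d

42.0 m/d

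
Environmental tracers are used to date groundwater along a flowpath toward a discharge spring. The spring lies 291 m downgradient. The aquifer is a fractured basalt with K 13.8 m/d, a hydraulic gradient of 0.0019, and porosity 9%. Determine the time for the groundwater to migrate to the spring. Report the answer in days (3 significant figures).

Darcy flux q = K·i = 13.8 × 0.0019 = 0.02622 m/d
v = Ki/n = 13.8·0.0019/0.09 = 0.2913 m/d
t = L / v = 291 / 0.2913 = 998.9 d

999 days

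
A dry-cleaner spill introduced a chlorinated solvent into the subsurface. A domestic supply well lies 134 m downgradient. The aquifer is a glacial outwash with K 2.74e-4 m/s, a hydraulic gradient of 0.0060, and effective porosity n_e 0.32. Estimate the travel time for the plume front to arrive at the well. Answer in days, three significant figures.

302 days

K = 2.74e-4 m/s × 86400 s/d = 23.67 m/d
Specific discharge q = 23.67 × 0.0060 = 0.1420 m/d
v = Ki/n = 23.67·0.0060/0.32 = 0.4439 m/d
t = L / v = 134 / 0.4439 = 301.9 d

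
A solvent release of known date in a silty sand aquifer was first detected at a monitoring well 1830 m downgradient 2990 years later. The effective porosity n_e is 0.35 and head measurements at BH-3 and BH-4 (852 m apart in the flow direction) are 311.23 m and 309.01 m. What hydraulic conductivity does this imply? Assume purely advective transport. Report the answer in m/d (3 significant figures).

0.225 m/d

Hydraulic gradient i = (311.23 − 309.01) / 852 = 2.22 / 852 = 0.002606
t = 2990 years = 1.091e6 d
v = L / t = 1830 / 1.091e6 = 0.001677 m/d
K = v · n / i = 0.001677 × 0.35 / 0.002606 = 0.225 m/d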